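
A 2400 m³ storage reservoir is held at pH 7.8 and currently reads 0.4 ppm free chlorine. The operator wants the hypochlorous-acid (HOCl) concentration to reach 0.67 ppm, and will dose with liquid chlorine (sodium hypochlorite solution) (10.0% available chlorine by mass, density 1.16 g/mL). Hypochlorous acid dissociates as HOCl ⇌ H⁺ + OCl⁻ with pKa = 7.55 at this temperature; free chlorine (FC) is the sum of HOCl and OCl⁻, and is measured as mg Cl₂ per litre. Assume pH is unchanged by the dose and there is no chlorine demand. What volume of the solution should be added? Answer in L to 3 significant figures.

30.2 L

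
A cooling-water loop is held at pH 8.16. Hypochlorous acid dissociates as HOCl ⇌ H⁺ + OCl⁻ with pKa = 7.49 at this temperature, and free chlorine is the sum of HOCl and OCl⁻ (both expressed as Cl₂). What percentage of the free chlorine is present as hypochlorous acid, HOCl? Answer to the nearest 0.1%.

[OCl⁻]/[HOCl] = 10^(pH − pKa) = 10^(8.16 − 7.49) = 10^0.67 = 4.677.
Fraction as HOCl = 1 / (1 + 4.677) = 0.1761.

17.6%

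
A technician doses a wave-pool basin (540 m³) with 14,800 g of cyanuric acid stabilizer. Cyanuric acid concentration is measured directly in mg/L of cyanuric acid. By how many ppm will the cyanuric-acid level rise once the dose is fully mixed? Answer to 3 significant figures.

Volume: 540 m³ = 540,000 L.
Rise: 14,800 g / 540,000 L × 1000 = 27.41 mg/L.

27.4 ppm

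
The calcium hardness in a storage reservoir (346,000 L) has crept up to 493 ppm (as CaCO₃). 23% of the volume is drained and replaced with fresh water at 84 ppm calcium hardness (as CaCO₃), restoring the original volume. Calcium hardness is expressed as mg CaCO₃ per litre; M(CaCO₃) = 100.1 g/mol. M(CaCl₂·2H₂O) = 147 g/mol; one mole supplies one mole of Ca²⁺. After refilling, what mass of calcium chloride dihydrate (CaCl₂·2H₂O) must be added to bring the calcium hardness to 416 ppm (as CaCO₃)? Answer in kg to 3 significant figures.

After draining 23% and refilling: 493 × 0.77 + 84 × 0.23 = 398.93 ppm.
Deficit to target: 416 − 398.93 = 17.07 mg/L.
As CaCO₃: 17.07 mg/L × 346,000 L = 5906 g; ÷ 100.1 = 59 mol Ca²⁺.
Mass: 59 × 147 = 8673 g.

8.67 kg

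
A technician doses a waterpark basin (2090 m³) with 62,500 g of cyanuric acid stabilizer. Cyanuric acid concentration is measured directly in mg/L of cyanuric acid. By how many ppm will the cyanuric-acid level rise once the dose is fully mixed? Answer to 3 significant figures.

29.9 ppm

Volume: 2090 m³ = 2,090,000 L.
Rise: 62,500 g / 2,090,000 L × 1000 = 29.9 mg/L.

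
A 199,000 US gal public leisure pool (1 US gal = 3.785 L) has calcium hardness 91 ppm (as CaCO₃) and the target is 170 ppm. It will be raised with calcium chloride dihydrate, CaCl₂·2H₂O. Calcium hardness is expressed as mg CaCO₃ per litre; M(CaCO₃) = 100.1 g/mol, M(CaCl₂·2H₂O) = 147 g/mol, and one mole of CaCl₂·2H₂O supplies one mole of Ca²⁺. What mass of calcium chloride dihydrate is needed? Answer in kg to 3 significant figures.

Volume: 199,000 US gal × 3.785 L/gal = 753,215 L.
Hardness to add: (170 − 91) = 79 mg/L as CaCO₃ × 753,215 L = 59,500 g as CaCO₃.
Moles of Ca²⁺ (1 mol Ca²⁺ ≡ 1 mol CaCO₃): 59,500 / 100.1 g/mol = 594.4 mol.
Mass of CaCl₂·2H₂O: 594.4 × 147 = 87,380 g.

87.4 kg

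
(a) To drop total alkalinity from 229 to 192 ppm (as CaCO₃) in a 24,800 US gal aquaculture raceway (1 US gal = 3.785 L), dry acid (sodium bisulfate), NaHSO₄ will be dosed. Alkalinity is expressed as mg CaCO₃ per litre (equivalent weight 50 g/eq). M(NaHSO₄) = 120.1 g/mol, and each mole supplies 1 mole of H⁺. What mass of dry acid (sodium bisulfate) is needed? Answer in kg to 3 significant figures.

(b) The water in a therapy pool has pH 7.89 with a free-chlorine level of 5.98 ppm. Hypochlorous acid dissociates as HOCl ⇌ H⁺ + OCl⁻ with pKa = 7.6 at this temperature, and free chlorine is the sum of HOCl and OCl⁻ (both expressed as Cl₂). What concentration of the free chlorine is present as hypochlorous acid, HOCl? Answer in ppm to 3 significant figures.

(a) 8.34 kg; (b) 2.03 ppm

(a) Volume: 24,800 US gal × 3.785 L/gal = 93,868 L.
(a) Alkalinity to neutralize: (229 − 192) = 37 mg/L as CaCO₃ × 93,868 L = 3473 g as CaCO₃.
(a) Equivalents of H⁺ required: 3473 ÷ 50 g/eq = 69.46 eq = 69.46 mol NaHSO₄.
(a) Mass of NaHSO₄: 69.46 × 120.1 = 8342 g.

(b) [OCl⁻]/[HOCl] = 10^(pH − pKa) = 10^(7.89 − 7.6) = 10^0.29 = 1.95.
(b) Fraction as HOCl = 1 / (1 + 1.95) = 0.339.
(b) HOCl = 0.339 × 5.98 ppm = 2.027 ppm.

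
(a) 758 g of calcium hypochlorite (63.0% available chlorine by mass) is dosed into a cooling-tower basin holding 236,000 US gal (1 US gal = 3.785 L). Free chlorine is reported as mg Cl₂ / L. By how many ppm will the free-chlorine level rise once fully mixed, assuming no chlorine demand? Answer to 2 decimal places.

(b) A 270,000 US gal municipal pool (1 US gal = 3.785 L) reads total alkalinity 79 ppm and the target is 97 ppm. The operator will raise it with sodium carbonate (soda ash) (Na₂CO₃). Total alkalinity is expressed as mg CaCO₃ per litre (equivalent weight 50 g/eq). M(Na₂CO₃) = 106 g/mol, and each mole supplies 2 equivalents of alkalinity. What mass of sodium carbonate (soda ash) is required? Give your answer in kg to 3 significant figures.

(a) Volume: 236,000 US gal × 3.785 L/gal = 893,260 L.
(a) Available chlorine delivered: 758 g × 0.63 = 477.5 g as Cl₂.
(a) Concentration rise: 477.5 g / 893,260 L = 0.5346 mg/L = 0.53 ppm.

(b) Volume: 270,000 US gal × 3.785 L/gal = 1,021,950 L.
(b) Alkalinity to add: (97 − 79) = 18 mg/L as CaCO₃ × 1,021,950 L = 18,400 g as CaCO₃.
(b) Equivalents: 18,400 g ÷ 50 g/eq = 367.9 eq.
(b) Each mole of Na₂CO₃ supplies 2 eq, so 367.9 / 2 = 184 mol.
(b) Mass: 184 mol × 106 g/mol = 19,500 g.

(a) 0.53 ppm; (b) 19.5 kg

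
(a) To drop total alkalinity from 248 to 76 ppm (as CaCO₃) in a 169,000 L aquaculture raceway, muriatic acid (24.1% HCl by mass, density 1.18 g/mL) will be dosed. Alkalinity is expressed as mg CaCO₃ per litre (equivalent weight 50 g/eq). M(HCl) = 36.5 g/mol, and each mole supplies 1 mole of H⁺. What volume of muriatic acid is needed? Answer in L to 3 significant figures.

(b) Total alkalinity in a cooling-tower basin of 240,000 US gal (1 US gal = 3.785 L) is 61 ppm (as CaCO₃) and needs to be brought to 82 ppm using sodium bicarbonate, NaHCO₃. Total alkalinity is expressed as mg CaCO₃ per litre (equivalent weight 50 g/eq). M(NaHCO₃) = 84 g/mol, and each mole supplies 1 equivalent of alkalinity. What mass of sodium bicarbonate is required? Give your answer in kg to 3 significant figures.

(a) Alkalinity to neutralize: (248 − 76) = 172 mg/L as CaCO₃ × 169,000 L = 29,070 g as CaCO₃.
(a) Equivalents of H⁺ required: 29,070 ÷ 50 g/eq = 581.4 eq = 581.4 mol HCl.
(a) Mass of HCl: 581.4 × 36.5 = 21,220 g.
(a) Mass of 24.1% solution: 21,220 / 0.241 = 88,050 g.
(a) Volume: 88,050 g ÷ 1.18 g/mL = 74,620 mL.

(b) Volume: 240,000 US gal × 3.785 L/gal = 908,400 L.
(b) Alkalinity to add: (82 − 61) = 21 mg/L as CaCO₃ × 908,400 L = 19,080 g as CaCO₃.
(b) Equivalents: 19,080 g ÷ 50 g/eq = 381.5 eq.
(b) NaHCO₃ supplies 1 eq per mole → 381.5 mol.
(b) Mass: 381.5 mol × 84 g/mol = 32,050 g.

(a) 74.6 L; (b) 32.0 kg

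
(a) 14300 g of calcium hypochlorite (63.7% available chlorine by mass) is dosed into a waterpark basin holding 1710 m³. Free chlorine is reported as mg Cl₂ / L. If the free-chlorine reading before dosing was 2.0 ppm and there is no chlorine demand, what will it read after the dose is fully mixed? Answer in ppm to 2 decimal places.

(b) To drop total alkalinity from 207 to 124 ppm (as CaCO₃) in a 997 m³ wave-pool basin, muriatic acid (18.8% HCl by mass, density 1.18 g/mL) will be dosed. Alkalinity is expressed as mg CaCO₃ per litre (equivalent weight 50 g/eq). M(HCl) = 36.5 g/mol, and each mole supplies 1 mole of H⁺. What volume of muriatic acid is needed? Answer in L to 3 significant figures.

(a) Volume: 1710 m³ = 1,710,000 L.
(a) Available chlorine delivered: 14,300 g × 0.637 = 9109 g as Cl₂.
(a) Concentration rise: 9109 g / 1,710,000 L = 5.327 mg/L = 5.33 ppm.
(a) Final FC: 2.0 + 5.33 = 7.33 ppm.

(b) Volume: 997 m³ = 997,000 L.
(b) Alkalinity to neutralize: (207 − 124) = 83 mg/L as CaCO₃ × 997,000 L = 82,750 g as CaCO₃.
(b) Equivalents of H⁺ required: 82,750 ÷ 50 g/eq = 1655 eq = 1655 mol HCl.
(b) Mass of HCl: 1655 × 36.5 = 60,410 g.
(b) Mass of 18.8% solution: 60,410 / 0.188 = 321,300 g.
(b) Volume: 321,300 g ÷ 1.18 g/mL = 272,300 mL.

(a) 7.33 ppm; (b) 272 L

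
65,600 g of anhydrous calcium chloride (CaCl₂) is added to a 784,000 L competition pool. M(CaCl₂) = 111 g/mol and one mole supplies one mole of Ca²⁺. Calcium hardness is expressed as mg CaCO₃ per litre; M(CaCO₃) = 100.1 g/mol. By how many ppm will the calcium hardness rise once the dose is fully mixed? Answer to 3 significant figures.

75.5 ppm

Moles of Ca²⁺: 65,600 g ÷ 111 g/mol = 591 mol.
As CaCO₃: 591 mol × 100.1 g/mol = 59,160 g.
Rise: 59,160 g / 784,000 L × 1000 = 75.46 mg/L.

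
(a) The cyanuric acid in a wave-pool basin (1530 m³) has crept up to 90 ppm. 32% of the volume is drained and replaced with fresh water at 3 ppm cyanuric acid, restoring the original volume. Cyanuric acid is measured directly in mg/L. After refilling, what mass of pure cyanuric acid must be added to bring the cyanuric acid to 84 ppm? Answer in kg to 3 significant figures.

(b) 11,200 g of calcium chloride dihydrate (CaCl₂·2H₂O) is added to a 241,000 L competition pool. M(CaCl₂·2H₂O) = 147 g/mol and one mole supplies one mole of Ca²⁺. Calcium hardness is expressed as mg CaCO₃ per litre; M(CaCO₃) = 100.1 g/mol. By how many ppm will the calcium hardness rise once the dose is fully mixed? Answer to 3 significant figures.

(a) Volume: 1530 m³ = 1,530,000 L.
(a) After draining 32% and refilling: 90 × 0.68 + 3 × 0.32 = 62.16 ppm.
(a) Deficit to target: 84 − 62.16 = 21.84 mg/L.
(a) Mass: 21.84 mg/L × 1,530,000 L = 33,420 g cyanuric acid.

(b) Moles of Ca²⁺: 11,200 g ÷ 147 g/mol = 76.19 mol.
(b) As CaCO₃: 76.19 mol × 100.1 g/mol = 7627 g.
(b) Rise: 7627 g / 241,000 L × 1000 = 31.65 mg/L.

(a) 33.4 kg; (b) 31.6 ppm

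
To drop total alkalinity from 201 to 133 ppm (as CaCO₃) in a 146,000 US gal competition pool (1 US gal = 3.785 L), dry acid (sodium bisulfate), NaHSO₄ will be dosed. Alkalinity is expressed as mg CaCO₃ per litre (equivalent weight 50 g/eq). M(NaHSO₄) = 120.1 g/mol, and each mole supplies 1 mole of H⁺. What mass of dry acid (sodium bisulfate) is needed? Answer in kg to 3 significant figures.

Volume: 146,000 US gal × 3.785 L/gal = 552,610 L.
Alkalinity to neutralize: (201 − 133) = 68 mg/L as CaCO₃ × 552,610 L = 37,580 g as CaCO₃.
Equivalents of H⁺ required: 37,580 ÷ 50 g/eq = 751.5 eq = 751.5 mol NaHSO₄.
Mass of NaHSO₄: 751.5 × 120.1 = 90,260 g.

90.3 kg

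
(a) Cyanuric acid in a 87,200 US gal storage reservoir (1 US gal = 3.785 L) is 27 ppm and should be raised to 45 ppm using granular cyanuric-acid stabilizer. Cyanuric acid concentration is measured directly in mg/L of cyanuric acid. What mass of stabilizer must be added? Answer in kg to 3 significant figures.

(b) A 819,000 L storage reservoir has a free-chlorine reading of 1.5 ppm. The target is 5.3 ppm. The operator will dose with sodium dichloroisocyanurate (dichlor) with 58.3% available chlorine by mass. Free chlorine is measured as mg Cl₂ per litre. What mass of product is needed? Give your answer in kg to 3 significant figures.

(a) Volume: 87,200 US gal × 3.785 L/gal = 330,052 L.
(a) CYA to add: (45 − 27) = 18 mg/L × 330,052 L = 5941 g cyanuric acid.

(b) Chlorine deficit: 5.3 − 1.5 = 3.8 ppm = 3.8 mg/L as Cl₂.
(b) Cl₂ equivalent needed: 3.8 mg/L × 819,000 L = 3,112,000 mg = 3112 g.
(b) Product at 58.3% available chlorine: 3112 / 0.583 = 5338 g.

(a) 5.94 kg; (b) 5.34 kg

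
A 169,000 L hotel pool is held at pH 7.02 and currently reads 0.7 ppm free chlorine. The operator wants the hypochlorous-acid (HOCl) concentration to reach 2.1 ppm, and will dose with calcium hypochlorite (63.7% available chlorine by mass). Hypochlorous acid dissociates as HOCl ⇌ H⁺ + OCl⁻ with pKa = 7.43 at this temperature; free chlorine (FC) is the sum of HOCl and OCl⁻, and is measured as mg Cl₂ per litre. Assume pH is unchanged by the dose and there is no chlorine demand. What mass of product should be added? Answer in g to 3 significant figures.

588 g

[OCl⁻]/[HOCl] = 10^(pH − pKa) = 10^(7.02 − 7.43) = 0.389; fraction as HOCl = 1/(1 + 0.389) = 0.7199.
Free chlorine required for 2.1 ppm HOCl: 2.1 / 0.7199 = 2.917 ppm.
FC to add: 2.917 − 0.7 = 2.217 mg/L as Cl₂.
Cl₂ equivalent: 2.217 mg/L × 169,000 L = 374.7 g.
Product at 63.7% available Cl: 374.7 / 0.637 = 588.2 g.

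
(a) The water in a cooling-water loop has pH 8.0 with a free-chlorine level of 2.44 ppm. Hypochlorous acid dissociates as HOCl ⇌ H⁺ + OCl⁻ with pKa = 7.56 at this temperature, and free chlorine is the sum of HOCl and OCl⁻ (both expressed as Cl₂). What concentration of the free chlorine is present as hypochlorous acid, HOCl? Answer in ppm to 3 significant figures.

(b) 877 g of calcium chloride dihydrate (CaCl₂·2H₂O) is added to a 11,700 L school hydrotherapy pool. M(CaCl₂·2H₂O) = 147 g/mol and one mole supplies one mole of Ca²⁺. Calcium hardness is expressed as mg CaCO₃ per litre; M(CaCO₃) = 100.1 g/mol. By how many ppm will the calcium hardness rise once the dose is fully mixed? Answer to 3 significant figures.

(a) 0.650 ppm; (b) 51.0 ppm

(a) [OCl⁻]/[HOCl] = 10^(pH − pKa) = 10^(8.0 − 7.56) = 10^0.44 = 2.754.
(a) Fraction as HOCl = 1 / (1 + 2.754) = 0.2664.
(a) HOCl = 0.2664 × 2.44 ppm = 0.6499 ppm.

(b) Moles of Ca²⁺: 877 g ÷ 147 g/mol = 5.966 mol.
(b) As CaCO₃: 5.966 mol × 100.1 g/mol = 597.2 g.
(b) Rise: 597.2 g / 11,700 L × 1000 = 51.04 mg/L.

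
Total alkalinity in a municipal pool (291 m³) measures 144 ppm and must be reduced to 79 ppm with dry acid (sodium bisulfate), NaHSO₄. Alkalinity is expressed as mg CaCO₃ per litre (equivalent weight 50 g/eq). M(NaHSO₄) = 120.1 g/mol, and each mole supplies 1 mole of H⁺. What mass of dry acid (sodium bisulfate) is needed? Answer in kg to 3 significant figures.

Volume: 291 m³ = 291,000 L.
Alkalinity to neutralize: (144 − 79) = 65 mg/L as CaCO₃ × 291,000 L = 18,920 g as CaCO₃.
Equivalents of H⁺ required: 18,920 ÷ 50 g/eq = 378.3 eq = 378.3 mol NaHSO₄.
Mass of NaHSO₄: 378.3 × 120.1 = 45,430 g.

45.4 kg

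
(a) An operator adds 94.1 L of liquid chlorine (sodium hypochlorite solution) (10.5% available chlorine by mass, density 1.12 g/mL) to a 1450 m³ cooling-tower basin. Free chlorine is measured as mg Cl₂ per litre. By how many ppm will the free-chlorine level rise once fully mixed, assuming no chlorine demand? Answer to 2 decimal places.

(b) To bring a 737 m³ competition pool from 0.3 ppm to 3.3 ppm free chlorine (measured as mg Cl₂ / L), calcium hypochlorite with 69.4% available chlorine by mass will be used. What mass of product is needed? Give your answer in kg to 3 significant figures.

(a) Volume: 1450 m³ = 1,450,000 L.
(a) Mass of solution: 94.1 L × 1000 mL/L × 1.12 g/mL = 105,400 g.
(a) Available chlorine delivered: 105,400 g × 0.105 = 11,070 g as Cl₂.
(a) Concentration rise: 11,070 g / 1,450,000 L = 7.632 mg/L = 7.63 ppm.

(b) Volume: 737 m³ = 737,000 L.
(b) Chlorine deficit: 3.3 − 0.3 = 3 ppm = 3 mg/L as Cl₂.
(b) Cl₂ equivalent needed: 3 mg/L × 737,000 L = 2,211,000 mg = 2211 g.
(b) Product at 69.4% available chlorine: 2211 / 0.694 = 3186 g.

(a) 7.63 ppm; (b) 3.19 kg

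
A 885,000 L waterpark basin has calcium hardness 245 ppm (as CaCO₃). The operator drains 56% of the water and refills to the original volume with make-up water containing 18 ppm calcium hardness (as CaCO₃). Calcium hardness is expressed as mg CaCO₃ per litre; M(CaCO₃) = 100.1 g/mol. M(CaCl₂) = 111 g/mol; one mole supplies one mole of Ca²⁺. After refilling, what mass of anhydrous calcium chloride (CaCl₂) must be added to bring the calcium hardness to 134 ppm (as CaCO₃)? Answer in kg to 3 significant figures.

15.8 kg

After draining 56% and refilling: 245 × 0.44 + 18 × 0.56 = 117.88 ppm.
Deficit to target: 134 − 117.88 = 16.12 mg/L.
As CaCO₃: 16.12 mg/L × 885,000 L = 14,270 g; ÷ 100.1 = 142.5 mol Ca²⁺.
Mass: 142.5 × 111 = 15,820 g.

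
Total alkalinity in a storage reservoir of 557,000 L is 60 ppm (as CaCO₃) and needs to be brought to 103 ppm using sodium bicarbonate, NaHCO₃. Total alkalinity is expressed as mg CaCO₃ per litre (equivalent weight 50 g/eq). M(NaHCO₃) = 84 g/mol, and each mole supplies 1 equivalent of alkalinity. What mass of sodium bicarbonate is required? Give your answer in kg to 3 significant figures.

Alkalinity to add: (103 − 60) = 43 mg/L as CaCO₃ × 557,000 L = 23,950 g as CaCO₃.
Equivalents: 23,950 g ÷ 50 g/eq = 479 eq.
NaHCO₃ supplies 1 eq per mole → 479 mol.
Mass: 479 mol × 84 g/mol = 40,240 g.

40.2 kg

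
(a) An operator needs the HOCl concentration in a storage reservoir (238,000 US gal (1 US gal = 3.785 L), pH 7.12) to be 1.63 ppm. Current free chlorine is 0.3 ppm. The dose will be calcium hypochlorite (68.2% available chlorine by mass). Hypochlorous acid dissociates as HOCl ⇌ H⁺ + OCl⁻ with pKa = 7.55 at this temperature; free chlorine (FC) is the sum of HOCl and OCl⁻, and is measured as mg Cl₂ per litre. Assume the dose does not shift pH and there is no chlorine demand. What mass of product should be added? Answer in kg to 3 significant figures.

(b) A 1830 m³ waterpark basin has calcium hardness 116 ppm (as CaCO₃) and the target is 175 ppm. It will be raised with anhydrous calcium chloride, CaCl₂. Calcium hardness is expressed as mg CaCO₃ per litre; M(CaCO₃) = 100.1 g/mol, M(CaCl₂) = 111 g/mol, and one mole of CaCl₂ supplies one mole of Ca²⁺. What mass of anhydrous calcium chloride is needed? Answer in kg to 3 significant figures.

(a) 2.56 kg; (b) 120 kg

(a) Volume: 238,000 US gal × 3.785 L/gal = 900,830 L.
(a) [OCl⁻]/[HOCl] = 10^(pH − pKa) = 10^(7.12 − 7.55) = 0.3715; fraction as HOCl = 1/(1 + 0.3715) = 0.7291.
(a) Free chlorine required for 1.63 ppm HOCl: 1.63 / 0.7291 = 2.236 ppm.
(a) FC to add: 2.236 − 0.3 = 1.936 mg/L as Cl₂.
(a) Cl₂ equivalent: 1.936 mg/L × 900,830 L = 1744 g.
(a) Product at 68.2% available Cl: 1744 / 0.682 = 2557 g.

(b) Volume: 1830 m³ = 1,830,000 L.
(b) Hardness to add: (175 − 116) = 59 mg/L as CaCO₃ × 1,830,000 L = 108,000 g as CaCO₃.
(b) Moles of Ca²⁺ (1 mol Ca²⁺ ≡ 1 mol CaCO₃): 108,000 / 100.1 g/mol = 1079 mol.
(b) Mass of CaCl₂: 1079 × 111 = 119,700 g.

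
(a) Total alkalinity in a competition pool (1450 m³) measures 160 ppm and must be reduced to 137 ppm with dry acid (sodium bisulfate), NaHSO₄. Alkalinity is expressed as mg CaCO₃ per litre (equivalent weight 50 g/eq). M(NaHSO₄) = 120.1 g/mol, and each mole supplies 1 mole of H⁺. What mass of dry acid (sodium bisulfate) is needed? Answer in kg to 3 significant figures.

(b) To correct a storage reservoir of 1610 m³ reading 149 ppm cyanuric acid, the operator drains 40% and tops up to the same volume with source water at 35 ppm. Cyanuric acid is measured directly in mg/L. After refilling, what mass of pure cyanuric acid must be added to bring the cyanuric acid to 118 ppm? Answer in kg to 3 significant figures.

(a) 80.1 kg; (b) 23.5 kg

(a) Volume: 1450 m³ = 1,450,000 L.
(a) Alkalinity to neutralize: (160 − 137) = 23 mg/L as CaCO₃ × 1,450,000 L = 33,350 g as CaCO₃.
(a) Equivalents of H⁺ required: 33,350 ÷ 50 g/eq = 667 eq = 667 mol NaHSO₄.
(a) Mass of NaHSO₄: 667 × 120.1 = 80,110 g.

(b) Volume: 1610 m³ = 1,610,000 L.
(b) After draining 40% and refilling: 149 × 0.60 + 35 × 0.40 = 103.4 ppm.
(b) Deficit to target: 118 − 103.4 = 14.6 mg/L.
(b) Mass: 14.6 mg/L × 1,610,000 L = 23,510 g cyanuric acid.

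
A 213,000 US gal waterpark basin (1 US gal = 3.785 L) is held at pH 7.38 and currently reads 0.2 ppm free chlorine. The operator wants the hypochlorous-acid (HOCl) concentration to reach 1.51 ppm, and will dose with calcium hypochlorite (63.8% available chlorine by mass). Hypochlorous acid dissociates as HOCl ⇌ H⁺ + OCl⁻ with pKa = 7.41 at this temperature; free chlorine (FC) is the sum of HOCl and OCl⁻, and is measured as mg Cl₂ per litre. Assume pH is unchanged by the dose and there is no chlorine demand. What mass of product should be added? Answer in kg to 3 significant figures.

3.44 kg

Volume: 213,000 US gal × 3.785 L/gal = 806,205 L.
[OCl⁻]/[HOCl] = 10^(pH − pKa) = 10^(7.38 − 7.41) = 0.9333; fraction as HOCl = 1/(1 + 0.9333) = 0.5173.
Free chlorine required for 1.51 ppm HOCl: 1.51 / 0.5173 = 2.919 ppm.
FC to add: 2.919 − 0.2 = 2.719 mg/L as Cl₂.
Cl₂ equivalent: 2.719 mg/L × 806,205 L = 2192 g.
Product at 63.8% available Cl: 2192 / 0.638 = 3436 g.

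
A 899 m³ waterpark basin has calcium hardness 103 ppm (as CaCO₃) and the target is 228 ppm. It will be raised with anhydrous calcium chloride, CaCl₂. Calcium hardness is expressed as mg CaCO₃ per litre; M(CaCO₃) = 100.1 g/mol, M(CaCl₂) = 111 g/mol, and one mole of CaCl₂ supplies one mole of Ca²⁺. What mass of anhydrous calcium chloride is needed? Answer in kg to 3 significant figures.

Volume: 899 m³ = 899,000 L.
Hardness to add: (228 − 103) = 125 mg/L as CaCO₃ × 899,000 L = 112,400 g as CaCO₃.
Moles of Ca²⁺ (1 mol Ca²⁺ ≡ 1 mol CaCO₃): 112,400 / 100.1 g/mol = 1123 mol.
Mass of CaCl₂: 1123 × 111 = 124,600 g.

125 kg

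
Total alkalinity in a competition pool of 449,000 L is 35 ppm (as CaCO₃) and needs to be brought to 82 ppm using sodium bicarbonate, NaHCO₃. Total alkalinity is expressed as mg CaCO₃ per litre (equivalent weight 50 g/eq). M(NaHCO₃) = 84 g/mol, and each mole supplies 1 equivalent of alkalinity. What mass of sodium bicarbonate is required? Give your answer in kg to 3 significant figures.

35.5 kg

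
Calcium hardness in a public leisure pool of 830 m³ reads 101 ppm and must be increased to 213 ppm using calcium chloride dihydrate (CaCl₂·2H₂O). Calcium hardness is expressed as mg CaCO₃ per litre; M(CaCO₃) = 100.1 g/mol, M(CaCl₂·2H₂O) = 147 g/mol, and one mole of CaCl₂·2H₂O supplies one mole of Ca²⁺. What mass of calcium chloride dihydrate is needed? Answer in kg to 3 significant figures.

137 kg

Volume: 830 m³ = 830,000 L.
Hardness to add: (213 − 101) = 112 mg/L as CaCO₃ × 830,000 L = 92,960 g as CaCO₃.
Moles of Ca²⁺ (1 mol Ca²⁺ ≡ 1 mol CaCO₃): 92,960 / 100.1 g/mol = 928.7 mol.
Mass of CaCl₂·2H₂O: 928.7 × 147 = 136,500 g.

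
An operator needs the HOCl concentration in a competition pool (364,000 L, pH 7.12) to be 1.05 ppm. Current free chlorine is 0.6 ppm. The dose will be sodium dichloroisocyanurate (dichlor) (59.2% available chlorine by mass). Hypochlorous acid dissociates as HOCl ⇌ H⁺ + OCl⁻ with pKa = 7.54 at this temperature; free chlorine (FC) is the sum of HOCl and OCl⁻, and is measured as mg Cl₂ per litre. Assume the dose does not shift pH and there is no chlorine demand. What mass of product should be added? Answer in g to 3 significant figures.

[OCl⁻]/[HOCl] = 10^(pH − pKa) = 10^(7.12 − 7.54) = 0.3802; fraction as HOCl = 1/(1 + 0.3802) = 0.7245.
Free chlorine required for 1.05 ppm HOCl: 1.05 / 0.7245 = 1.449 ppm.
FC to add: 1.449 − 0.6 = 0.8492 mg/L as Cl₂.
Cl₂ equivalent: 0.8492 mg/L × 364,000 L = 309.1 g.
Product at 59.2% available Cl: 309.1 / 0.592 = 522.1 g.

522 g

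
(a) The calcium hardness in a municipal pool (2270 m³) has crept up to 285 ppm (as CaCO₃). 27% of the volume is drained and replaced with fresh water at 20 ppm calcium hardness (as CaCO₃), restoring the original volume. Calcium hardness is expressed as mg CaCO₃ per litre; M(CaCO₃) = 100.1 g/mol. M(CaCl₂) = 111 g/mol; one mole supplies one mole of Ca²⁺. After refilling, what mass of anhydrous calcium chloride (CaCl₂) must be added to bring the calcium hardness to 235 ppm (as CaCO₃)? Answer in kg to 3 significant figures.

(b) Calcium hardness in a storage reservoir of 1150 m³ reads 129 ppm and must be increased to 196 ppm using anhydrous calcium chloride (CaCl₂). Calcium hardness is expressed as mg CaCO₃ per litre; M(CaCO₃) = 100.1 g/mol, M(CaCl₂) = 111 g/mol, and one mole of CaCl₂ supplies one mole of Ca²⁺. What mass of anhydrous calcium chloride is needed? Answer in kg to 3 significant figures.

(a) 54.2 kg; (b) 85.4 kg

(a) Volume: 2270 m³ = 2,270,000 L.
(a) After draining 27% and refilling: 285 × 0.73 + 20 × 0.27 = 213.45 ppm.
(a) Deficit to target: 235 − 213.45 = 21.55 mg/L.
(a) As CaCO₃: 21.55 mg/L × 2,270,000 L = 48,920 g; ÷ 100.1 = 488.7 mol Ca²⁺.
(a) Mass: 488.7 × 111 = 54,250 g.

(b) Volume: 1150 m³ = 1,150,000 L.
(b) Hardness to add: (196 − 129) = 67 mg/L as CaCO₃ × 1,150,000 L = 77,050 g as CaCO₃.
(b) Moles of Ca²⁺ (1 mol Ca²⁺ ≡ 1 mol CaCO₃): 77,050 / 100.1 g/mol = 769.7 mol.
(b) Mass of CaCl₂: 769.7 × 111 = 85,440 g.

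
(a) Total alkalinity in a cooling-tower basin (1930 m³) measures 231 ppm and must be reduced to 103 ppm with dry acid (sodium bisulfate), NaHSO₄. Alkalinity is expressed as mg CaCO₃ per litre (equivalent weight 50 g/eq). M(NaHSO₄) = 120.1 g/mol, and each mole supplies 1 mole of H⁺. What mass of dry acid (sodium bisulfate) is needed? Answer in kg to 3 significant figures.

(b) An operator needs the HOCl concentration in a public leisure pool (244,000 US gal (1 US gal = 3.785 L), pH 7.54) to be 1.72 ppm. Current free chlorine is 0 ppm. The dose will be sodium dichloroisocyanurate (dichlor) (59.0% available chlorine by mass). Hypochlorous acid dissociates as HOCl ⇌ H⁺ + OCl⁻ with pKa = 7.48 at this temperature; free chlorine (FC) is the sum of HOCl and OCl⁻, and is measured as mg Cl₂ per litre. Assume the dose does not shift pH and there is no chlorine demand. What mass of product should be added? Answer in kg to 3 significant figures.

(a) Volume: 1930 m³ = 1,930,000 L.
(a) Alkalinity to neutralize: (231 − 103) = 128 mg/L as CaCO₃ × 1,930,000 L = 247,000 g as CaCO₃.
(a) Equivalents of H⁺ required: 247,000 ÷ 50 g/eq = 4941 eq = 4941 mol NaHSO₄.
(a) Mass of NaHSO₄: 4941 × 120.1 = 593,400 g.

(b) Volume: 244,000 US gal × 3.785 L/gal = 923,540 L.
(b) [OCl⁻]/[HOCl] = 10^(pH − pKa) = 10^(7.54 − 7.48) = 1.148; fraction as HOCl = 1/(1 + 1.148) = 0.4655.
(b) Free chlorine required for 1.72 ppm HOCl: 1.72 / 0.4655 = 3.695 ppm.
(b) FC to add: 3.695 − 0 = 3.695 mg/L as Cl₂.
(b) Cl₂ equivalent: 3.695 mg/L × 923,540 L = 3412 g.
(b) Product at 59.0% available Cl: 3412 / 0.59 = 5784 g.

(a) 593 kg; (b) 5.78 kg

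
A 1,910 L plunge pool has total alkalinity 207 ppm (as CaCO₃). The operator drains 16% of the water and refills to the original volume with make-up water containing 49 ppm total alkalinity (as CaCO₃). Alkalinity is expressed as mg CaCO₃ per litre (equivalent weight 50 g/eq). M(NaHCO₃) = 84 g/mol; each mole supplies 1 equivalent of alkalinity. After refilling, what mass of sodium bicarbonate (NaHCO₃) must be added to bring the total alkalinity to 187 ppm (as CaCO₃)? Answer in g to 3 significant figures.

16.9 g

After draining 16% and refilling: 207 × 0.84 + 49 × 0.16 = 181.72 ppm.
Deficit to target: 187 − 181.72 = 5.28 mg/L.
As CaCO₃: 5.28 mg/L × 1,910 L = 10.08 g; ÷ 50 g/eq ÷ 1 = 0.2017 mol NaHCO₃.
Mass: 0.2017 × 84 = 16.94 g.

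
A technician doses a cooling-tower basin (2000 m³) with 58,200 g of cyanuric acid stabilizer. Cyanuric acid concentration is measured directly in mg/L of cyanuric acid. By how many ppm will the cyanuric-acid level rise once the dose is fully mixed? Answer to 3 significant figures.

29.1 ppm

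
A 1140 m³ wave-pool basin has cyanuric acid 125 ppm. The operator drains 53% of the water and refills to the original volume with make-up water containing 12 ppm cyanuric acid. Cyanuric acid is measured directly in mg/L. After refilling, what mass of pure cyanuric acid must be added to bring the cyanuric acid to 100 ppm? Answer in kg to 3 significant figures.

Volume: 1140 m³ = 1,140,000 L.
After draining 53% and refilling: 125 × 0.47 + 12 × 0.53 = 65.11 ppm.
Deficit to target: 100 − 65.11 = 34.89 mg/L.
Mass: 34.89 mg/L × 1,140,000 L = 39,770 g cyanuric acid.

39.8 kg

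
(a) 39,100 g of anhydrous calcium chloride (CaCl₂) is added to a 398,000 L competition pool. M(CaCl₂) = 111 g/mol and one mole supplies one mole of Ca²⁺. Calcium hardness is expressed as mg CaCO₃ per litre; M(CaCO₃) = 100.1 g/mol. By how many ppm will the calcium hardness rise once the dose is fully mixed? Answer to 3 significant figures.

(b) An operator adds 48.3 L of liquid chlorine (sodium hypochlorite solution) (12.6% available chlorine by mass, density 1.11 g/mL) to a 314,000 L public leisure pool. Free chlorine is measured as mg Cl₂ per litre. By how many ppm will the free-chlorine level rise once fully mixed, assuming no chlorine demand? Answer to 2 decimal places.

(a) 88.6 ppm; (b) 21.51 ppm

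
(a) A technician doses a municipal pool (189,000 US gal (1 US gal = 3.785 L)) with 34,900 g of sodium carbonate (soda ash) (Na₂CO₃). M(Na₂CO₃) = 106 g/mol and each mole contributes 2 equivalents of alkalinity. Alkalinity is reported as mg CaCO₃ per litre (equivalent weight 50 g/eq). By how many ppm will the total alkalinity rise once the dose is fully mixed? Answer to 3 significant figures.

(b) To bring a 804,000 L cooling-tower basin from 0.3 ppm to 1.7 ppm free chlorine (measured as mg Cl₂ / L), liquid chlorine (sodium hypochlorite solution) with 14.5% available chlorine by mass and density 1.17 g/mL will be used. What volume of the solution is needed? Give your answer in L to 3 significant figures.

(a) Volume: 189,000 US gal × 3.785 L/gal = 715,365 L.
(a) Moles of Na₂CO₃: 34,900 g ÷ 106 g/mol = 329.2 mol → 658.5 eq of alkalinity.
(a) As CaCO₃: 658.5 eq × 50 g/eq = 32,920 g.
(a) Rise: 32,920 g / 715,365 L × 1000 = 46.02 mg/L.

(b) Chlorine deficit: 1.7 − 0.3 = 1.4 ppm = 1.4 mg/L as Cl₂.
(b) Cl₂ equivalent needed: 1.4 mg/L × 804,000 L = 1,126,000 mg = 1126 g.
(b) Product at 14.5% available chlorine: 1126 / 0.145 = 7763 g.
(b) Volume at density 1.17 g/mL: 7763 g ÷ 1.17 g/mL = 6635 mL.

(a) 46.0 ppm; (b) 6.63 L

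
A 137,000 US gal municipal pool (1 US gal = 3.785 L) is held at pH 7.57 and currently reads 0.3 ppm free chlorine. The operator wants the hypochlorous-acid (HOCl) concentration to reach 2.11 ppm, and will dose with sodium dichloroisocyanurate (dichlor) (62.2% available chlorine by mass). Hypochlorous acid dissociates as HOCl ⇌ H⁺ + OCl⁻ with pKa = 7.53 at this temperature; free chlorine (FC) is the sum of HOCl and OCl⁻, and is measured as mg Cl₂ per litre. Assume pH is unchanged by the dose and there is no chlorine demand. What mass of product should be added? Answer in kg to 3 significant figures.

Volume: 137,000 US gal × 3.785 L/gal = 518,545 L.
[OCl⁻]/[HOCl] = 10^(pH − pKa) = 10^(7.57 − 7.53) = 1.096; fraction as HOCl = 1/(1 + 1.096) = 0.477.
Free chlorine required for 2.11 ppm HOCl: 2.11 / 0.477 = 4.424 ppm.
FC to add: 4.424 − 0.3 = 4.124 mg/L as Cl₂.
Cl₂ equivalent: 4.124 mg/L × 518,545 L = 2138 g.
Product at 62.2% available Cl: 2138 / 0.622 = 3438 g.

3.44 kg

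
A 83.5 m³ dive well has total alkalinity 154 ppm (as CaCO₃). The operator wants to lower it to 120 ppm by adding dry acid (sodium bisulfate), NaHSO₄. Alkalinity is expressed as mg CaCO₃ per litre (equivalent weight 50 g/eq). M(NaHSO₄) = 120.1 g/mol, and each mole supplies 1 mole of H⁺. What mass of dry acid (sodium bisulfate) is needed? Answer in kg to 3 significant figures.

6.82 kg

Volume: 83.5 m³ = 83,500 L.
Alkalinity to neutralize: (154 − 120) = 34 mg/L as CaCO₃ × 83,500 L = 2839 g as CaCO₃.
Equivalents of H⁺ required: 2839 ÷ 50 g/eq = 56.78 eq = 56.78 mol NaHSO₄.
Mass of NaHSO₄: 56.78 × 120.1 = 6819 g.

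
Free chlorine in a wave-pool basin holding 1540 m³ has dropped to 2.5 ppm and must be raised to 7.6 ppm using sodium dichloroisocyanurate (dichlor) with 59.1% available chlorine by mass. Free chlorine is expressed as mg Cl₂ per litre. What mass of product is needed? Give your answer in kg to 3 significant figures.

Volume: 1540 m³ = 1,540,000 L.
Chlorine deficit: 7.6 − 2.5 = 5.1 ppm = 5.1 mg/L as Cl₂.
Cl₂ equivalent needed: 5.1 mg/L × 1,540,000 L = 7,854,000 mg = 7854 g.
Product at 59.1% available chlorine: 7854 / 0.591 = 13,290 g.

13.3 kg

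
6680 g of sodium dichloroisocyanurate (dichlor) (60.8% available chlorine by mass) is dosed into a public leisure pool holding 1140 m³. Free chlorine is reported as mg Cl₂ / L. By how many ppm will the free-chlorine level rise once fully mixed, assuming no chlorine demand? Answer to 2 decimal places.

Volume: 1140 m³ = 1,140,000 L.
Available chlorine delivered: 6680 g × 0.608 = 4061 g as Cl₂.
Concentration rise: 4061 g / 1,140,000 L = 3.563 mg/L = 3.56 ppm.

3.56 ppm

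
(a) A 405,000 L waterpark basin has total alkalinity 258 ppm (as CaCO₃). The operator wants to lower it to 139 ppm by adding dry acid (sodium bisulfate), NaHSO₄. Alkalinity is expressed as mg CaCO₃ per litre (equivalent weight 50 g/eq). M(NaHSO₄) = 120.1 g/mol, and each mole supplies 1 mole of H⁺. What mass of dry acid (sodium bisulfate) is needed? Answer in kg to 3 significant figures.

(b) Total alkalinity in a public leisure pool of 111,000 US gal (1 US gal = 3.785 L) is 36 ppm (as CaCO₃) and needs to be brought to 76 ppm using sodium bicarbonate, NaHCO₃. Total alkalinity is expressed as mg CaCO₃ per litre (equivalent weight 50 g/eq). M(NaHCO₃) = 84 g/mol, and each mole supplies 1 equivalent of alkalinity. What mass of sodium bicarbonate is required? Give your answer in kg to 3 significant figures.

(a) Alkalinity to neutralize: (258 − 139) = 119 mg/L as CaCO₃ × 405,000 L = 48,200 g as CaCO₃.
(a) Equivalents of H⁺ required: 48,200 ÷ 50 g/eq = 963.9 eq = 963.9 mol NaHSO₄.
(a) Mass of NaHSO₄: 963.9 × 120.1 = 115,800 g.

(b) Volume: 111,000 US gal × 3.785 L/gal = 420,135 L.
(b) Alkalinity to add: (76 − 36) = 40 mg/L as CaCO₃ × 420,135 L = 16,810 g as CaCO₃.
(b) Equivalents: 16,810 g ÷ 50 g/eq = 336.1 eq.
(b) NaHCO₃ supplies 1 eq per mole → 336.1 mol.
(b) Mass: 336.1 mol × 84 g/mol = 28,230 g.

(a) 116 kg; (b) 28.2 kg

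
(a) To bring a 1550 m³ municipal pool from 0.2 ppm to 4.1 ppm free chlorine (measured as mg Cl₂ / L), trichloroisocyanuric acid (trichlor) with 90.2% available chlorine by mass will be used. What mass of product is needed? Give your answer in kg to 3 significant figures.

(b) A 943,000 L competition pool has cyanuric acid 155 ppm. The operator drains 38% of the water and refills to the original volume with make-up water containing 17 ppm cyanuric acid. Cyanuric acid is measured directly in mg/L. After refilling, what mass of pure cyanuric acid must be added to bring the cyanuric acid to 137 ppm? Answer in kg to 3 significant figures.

(a) 6.70 kg; (b) 32.5 kg

(a) Volume: 1550 m³ = 1,550,000 L.
(a) Chlorine deficit: 4.1 − 0.2 = 3.9 ppm = 3.9 mg/L as Cl₂.
(a) Cl₂ equivalent needed: 3.9 mg/L × 1,550,000 L = 6,045,000 mg = 6045 g.
(a) Product at 90.2% available chlorine: 6045 / 0.902 = 6702 g.

(b) After draining 38% and refilling: 155 × 0.62 + 17 × 0.38 = 102.56 ppm.
(b) Deficit to target: 137 − 102.56 = 34.44 mg/L.
(b) Mass: 34.44 mg/L × 943,000 L = 32,480 g cyanuric acid.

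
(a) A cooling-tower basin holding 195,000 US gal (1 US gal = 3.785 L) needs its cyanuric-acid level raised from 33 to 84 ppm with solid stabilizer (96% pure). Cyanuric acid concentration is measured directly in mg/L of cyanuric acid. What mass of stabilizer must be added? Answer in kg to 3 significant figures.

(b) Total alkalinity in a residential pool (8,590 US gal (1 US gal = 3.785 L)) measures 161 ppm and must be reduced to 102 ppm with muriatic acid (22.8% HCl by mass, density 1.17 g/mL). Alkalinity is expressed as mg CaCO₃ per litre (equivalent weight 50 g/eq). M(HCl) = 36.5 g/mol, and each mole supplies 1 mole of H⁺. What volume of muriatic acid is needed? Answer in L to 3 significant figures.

(a) Volume: 195,000 US gal × 3.785 L/gal = 738,075 L.
(a) CYA to add: (84 − 33) = 51 mg/L × 738,075 L = 37,640 g cyanuric acid.
(a) At 96% purity: 37,640 / 0.96 = 39,210 g product.

(b) Volume: 8,590 US gal × 3.785 L/gal = 32,513 L.
(b) Alkalinity to neutralize: (161 − 102) = 59 mg/L as CaCO₃ × 32,513 L = 1918 g as CaCO₃.
(b) Equivalents of H⁺ required: 1918 ÷ 50 g/eq = 38.37 eq = 38.37 mol HCl.
(b) Mass of HCl: 38.37 × 36.5 = 1400 g.
(b) Mass of 22.8% solution: 1400 / 0.228 = 6142 g.
(b) Volume: 6142 g ÷ 1.17 g/mL = 5249 mL.

(a) 39.2 kg; (b) 5.25 L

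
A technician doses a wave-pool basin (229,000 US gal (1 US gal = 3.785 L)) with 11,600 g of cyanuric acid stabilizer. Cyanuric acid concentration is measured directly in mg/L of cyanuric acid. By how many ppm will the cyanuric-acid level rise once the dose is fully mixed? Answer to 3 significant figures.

13.4 ppm

Volume: 229,000 US gal × 3.785 L/gal = 866,765 L.
Rise: 11,600 g / 866,765 L × 1000 = 13.38 mg/L.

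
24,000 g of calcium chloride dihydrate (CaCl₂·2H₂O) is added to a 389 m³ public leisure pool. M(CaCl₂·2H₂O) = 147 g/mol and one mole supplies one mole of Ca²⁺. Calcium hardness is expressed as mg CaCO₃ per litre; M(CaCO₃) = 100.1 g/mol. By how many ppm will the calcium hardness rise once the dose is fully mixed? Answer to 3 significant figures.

42.0 ppm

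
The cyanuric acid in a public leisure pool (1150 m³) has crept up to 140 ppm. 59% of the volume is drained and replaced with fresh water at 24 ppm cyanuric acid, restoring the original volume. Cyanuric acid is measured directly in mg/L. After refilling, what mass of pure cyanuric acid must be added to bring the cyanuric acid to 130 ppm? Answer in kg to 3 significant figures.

Volume: 1150 m³ = 1,150,000 L.
After draining 59% and refilling: 140 × 0.41 + 24 × 0.59 = 71.56 ppm.
Deficit to target: 130 − 71.56 = 58.44 mg/L.
Mass: 58.44 mg/L × 1,150,000 L = 67,210 g cyanuric acid.

67.2 kg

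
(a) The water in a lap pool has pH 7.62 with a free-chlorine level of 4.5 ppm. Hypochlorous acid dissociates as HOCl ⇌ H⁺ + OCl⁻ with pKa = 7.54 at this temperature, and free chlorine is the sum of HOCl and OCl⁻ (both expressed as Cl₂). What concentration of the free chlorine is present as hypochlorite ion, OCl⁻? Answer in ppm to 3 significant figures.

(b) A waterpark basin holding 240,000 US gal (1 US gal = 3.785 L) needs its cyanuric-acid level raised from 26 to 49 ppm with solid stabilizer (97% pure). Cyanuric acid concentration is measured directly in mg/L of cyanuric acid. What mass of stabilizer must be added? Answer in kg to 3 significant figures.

(a) 2.46 ppm; (b) 21.5 kg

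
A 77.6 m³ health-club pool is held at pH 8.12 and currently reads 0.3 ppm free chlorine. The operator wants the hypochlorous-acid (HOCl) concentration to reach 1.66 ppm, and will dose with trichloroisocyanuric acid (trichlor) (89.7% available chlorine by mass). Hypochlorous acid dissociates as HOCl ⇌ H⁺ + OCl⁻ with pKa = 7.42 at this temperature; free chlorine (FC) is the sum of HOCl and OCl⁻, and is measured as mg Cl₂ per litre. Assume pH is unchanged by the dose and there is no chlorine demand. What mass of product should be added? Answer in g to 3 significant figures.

Volume: 77.6 m³ = 77,600 L.
[OCl⁻]/[HOCl] = 10^(pH − pKa) = 10^(8.12 − 7.42) = 5.012; fraction as HOCl = 1/(1 + 5.012) = 0.1663.
Free chlorine required for 1.66 ppm HOCl: 1.66 / 0.1663 = 9.98 ppm.
FC to add: 9.98 − 0.3 = 9.68 mg/L as Cl₂.
Cl₂ equivalent: 9.68 mg/L × 77,600 L = 751.1 g.
Product at 89.7% available Cl: 751.1 / 0.897 = 837.4 g.

837 g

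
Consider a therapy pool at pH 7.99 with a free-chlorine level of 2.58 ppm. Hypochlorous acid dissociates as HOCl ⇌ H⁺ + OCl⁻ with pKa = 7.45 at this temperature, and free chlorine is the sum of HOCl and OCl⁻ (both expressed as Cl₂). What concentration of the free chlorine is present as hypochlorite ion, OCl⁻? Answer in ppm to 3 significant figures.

2.00 ppm

[OCl⁻]/[HOCl] = 10^(pH − pKa) = 10^(7.99 − 7.45) = 10^0.54 = 3.467.
Fraction as HOCl = 1 / (1 + 3.467) = 0.2238.
OCl⁻ = (1 − 0.2238) × 2.58 ppm = 2.002 ppm.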